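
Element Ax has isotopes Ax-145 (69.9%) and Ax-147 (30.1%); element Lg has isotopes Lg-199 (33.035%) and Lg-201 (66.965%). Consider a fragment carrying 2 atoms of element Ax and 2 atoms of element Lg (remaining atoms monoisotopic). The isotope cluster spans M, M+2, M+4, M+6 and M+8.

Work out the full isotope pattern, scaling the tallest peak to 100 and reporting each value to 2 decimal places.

Element Ax pattern (n=2): 0.488601 : 0.420798 : 0.090601
Element Lg pattern (n=2): 0.10913112 : 0.44243776 : 0.44843112
Convolve the two distributions (both contribute in 2-u steps):
  M: 0.488601×0.10913112 = 0.053322
  M+2: 0.488601×0.44243776 + 0.420798×0.10913112 = 0.262098
  M+4: 0.488601×0.44843112 + 0.420798×0.44243776 + 0.090601×0.10913112 = 0.415168
  M+6: 0.420798×0.44843112 + 0.090601×0.44243776 = 0.228784
  M+8: 0.090601×0.44843112 = 0.040628
Scale to base peak (0.415168) = 100: 12.84 : 63.13 : 100.00 : 55.11 : 9.79

12.84 : 63.13 : 100.00 : 55.11 : 9.79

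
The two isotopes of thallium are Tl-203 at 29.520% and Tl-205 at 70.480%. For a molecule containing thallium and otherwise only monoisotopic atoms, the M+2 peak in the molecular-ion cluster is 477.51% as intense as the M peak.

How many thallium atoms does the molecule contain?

With n Tl atoms, P(M+2)/P(M) = C(n,1)·p^(n−1)q / p^n = n·q/p = n · 0.70480/0.29520.
n = 4.7751 × 0.29520/0.70480 = 2.00 ≈ 2

2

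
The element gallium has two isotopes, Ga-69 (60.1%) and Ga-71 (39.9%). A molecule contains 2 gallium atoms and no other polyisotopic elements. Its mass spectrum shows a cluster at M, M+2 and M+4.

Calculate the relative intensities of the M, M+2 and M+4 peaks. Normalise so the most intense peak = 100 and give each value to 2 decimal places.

75.31 : 100.00 : 33.19

Expanding (0.601 + 0.399)^2:
P(M) = 0.601^2 = 0.361201
P(M+2) = 2 × 0.601^1 × 0.399^1 = 0.479598
P(M+4) = 0.399^2 = 0.159201
The M+2 peak is largest (0.479598); scaling to 100 gives 75.31 : 100.00 : 33.19.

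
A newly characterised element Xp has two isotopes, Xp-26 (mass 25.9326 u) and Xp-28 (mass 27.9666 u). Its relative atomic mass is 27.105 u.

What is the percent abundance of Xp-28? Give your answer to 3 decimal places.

Writing the weighted mean with unknown fraction x of Xp-26:
25.9326·x + 27.9666·(1 − x) = 27.105
(25.9326 − 27.9666)·x = 27.105 − 27.9666
x = -0.8616 / -2.0340 = 0.42360 → 42.360% Xp-26, 57.640% Xp-28.

57.640%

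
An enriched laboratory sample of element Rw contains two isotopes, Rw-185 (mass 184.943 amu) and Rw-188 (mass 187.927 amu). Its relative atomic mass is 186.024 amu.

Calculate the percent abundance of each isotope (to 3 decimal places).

With x = fraction of Rw-185 (so Rw-188 is 1 − x):
184.943·x + 187.927·(1 − x) = 186.024
(184.943 − 187.927)·x = 186.024 − 187.927
x = -1.903 / -2.984 = 0.63773 → 63.773% Rw-185, 36.227% Rw-188.

Rw-185: 63.773%, Rw-188: 36.227%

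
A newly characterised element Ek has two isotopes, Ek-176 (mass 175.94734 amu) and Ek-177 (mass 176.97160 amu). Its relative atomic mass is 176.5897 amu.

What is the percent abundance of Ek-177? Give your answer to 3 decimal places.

With x = fraction of Ek-176 (so Ek-177 is 1 − x):
175.94734·x + 176.97160·(1 − x) = 176.5897
(175.94734 − 176.97160)·x = 176.5897 − 176.97160
x = -0.38190 / -1.02426 = 0.37285 → 37.285% Ek-176, 62.715% Ek-177.

62.715%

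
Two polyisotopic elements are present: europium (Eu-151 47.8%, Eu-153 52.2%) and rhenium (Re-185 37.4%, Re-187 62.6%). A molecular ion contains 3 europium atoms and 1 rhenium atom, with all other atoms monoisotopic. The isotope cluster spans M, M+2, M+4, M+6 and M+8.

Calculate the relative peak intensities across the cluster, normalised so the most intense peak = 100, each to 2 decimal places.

11.04 : 54.63 : 100.00 : 80.46 : 24.06

Europium pattern (n=3): 0.10921535 : 0.35780594 : 0.39074206 : 0.14223665
Rhenium pattern (n=1): 0.3740 : 0.6260
Convolve the two distributions (both contribute in 2-u steps):
  M: 0.10921535×0.3740 = 0.040847
  M+2: 0.10921535×0.6260 + 0.35780594×0.3740 = 0.202188
  M+4: 0.35780594×0.6260 + 0.39074206×0.3740 = 0.370124
  M+6: 0.39074206×0.6260 + 0.14223665×0.3740 = 0.297801
  M+8: 0.14223665×0.6260 = 0.089040
Scale to base peak (0.370124) = 100: 11.04 : 54.63 : 100.00 : 80.46 : 24.06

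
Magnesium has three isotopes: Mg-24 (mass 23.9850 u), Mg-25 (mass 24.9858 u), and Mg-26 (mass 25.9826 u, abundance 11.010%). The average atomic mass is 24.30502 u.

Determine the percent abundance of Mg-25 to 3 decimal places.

The remaining 88.990% is split between Mg-24 (fraction x) and Mg-25 (fraction 0.88990 − x).
Substituting: 23.9850x + 24.9858(0.88990 − x) = 21.44433574
(23.9850 − 24.9858)x = -0.79052768  ⇒  x = 0.78990, y = 0.10000
Mg-24: 78.990%, Mg-25: 10.000%.

10.000%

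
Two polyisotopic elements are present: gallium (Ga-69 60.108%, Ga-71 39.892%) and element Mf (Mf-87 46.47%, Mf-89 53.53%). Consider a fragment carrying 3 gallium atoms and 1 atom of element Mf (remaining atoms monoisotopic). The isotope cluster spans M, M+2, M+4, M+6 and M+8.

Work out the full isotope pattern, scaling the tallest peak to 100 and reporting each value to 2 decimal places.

27.66 : 86.94 : 100.00 : 50.19 : 9.32

Gallium pattern (n=3): 0.2171685 : 0.432386 : 0.2869625 : 0.063483
Element Mf pattern (n=1): 0.4647 : 0.5353
Convolve the two distributions (both contribute in 2-u steps):
  M: 0.2171685×0.4647 = 0.100918
  M+2: 0.2171685×0.5353 + 0.432386×0.4647 = 0.317180
  M+4: 0.432386×0.5353 + 0.2869625×0.4647 = 0.364808
  M+6: 0.2869625×0.5353 + 0.063483×0.4647 = 0.183112
  M+8: 0.063483×0.5353 = 0.033982
Scale to base peak (0.364808) = 100: 27.66 : 86.94 : 100.00 : 50.19 : 9.32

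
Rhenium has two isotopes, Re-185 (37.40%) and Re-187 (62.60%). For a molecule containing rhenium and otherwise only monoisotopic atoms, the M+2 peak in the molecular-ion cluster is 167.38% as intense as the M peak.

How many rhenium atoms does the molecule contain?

The M+2/M ratio from n Re atoms is n · q/p = n · 0.6260/0.3740.
n = 1.6738 × 0.3740/0.6260 = 1.00 ≈ 1

1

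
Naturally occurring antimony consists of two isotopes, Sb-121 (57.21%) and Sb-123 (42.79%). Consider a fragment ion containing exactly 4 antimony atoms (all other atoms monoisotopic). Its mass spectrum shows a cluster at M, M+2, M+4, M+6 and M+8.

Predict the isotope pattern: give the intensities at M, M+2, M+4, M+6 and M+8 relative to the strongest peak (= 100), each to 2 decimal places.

Each Sb atom is independently Sb-121 (p = 0.5721) or Sb-123 (q = 0.4279); the cluster is the binomial expansion (p + q)^4.
P(M) = 0.5721^4 = 0.107124
P(M+2) = 4 × 0.5721^3 × 0.4279^1 = 0.320493
P(M+4) = 6 × 0.5721^2 × 0.4279^2 = 0.359567
P(M+6) = 4 × 0.5721^1 × 0.4279^3 = 0.179291
P(M+8) = 0.4279^4 = 0.033525
The M+4 peak is largest (0.359567); scaling to 100 gives 29.79 : 89.13 : 100.00 : 49.86 : 9.32.

29.79 : 89.13 : 100.00 : 49.86 : 9.32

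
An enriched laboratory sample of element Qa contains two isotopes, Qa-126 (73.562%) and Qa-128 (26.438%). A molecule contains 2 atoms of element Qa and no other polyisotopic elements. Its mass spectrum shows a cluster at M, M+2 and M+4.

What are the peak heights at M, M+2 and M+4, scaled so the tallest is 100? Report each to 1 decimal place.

100.0 : 71.9 : 12.9

Expanding (0.73562 + 0.26438)^2:
P(M) = 0.73562^2 = 0.541137
P(M+2) = 2 × 0.73562^1 × 0.26438^1 = 0.388966
P(M+4) = 0.26438^2 = 0.069897
The M peak is largest (0.541137); scaling to 100 gives 100.0 : 71.9 : 12.9.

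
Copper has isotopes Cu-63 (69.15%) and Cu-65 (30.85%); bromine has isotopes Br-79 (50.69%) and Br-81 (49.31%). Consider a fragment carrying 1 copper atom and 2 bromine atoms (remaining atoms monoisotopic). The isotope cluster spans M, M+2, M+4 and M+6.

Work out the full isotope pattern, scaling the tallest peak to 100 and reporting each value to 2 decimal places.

41.81 : 100.00 : 75.86 : 17.65

Copper pattern (n=1): 0.6915 : 0.3085
Bromine pattern (n=2): 0.25694761 : 0.49990478 : 0.24314761
Convolve the two distributions (both contribute in 2-u steps):
  M: 0.6915×0.25694761 = 0.177679
  M+2: 0.6915×0.49990478 + 0.3085×0.25694761 = 0.424952
  M+4: 0.6915×0.24314761 + 0.3085×0.49990478 = 0.322357
  M+6: 0.3085×0.24314761 = 0.075011
Scale to base peak (0.424952) = 100: 41.81 : 100.00 : 75.86 : 17.65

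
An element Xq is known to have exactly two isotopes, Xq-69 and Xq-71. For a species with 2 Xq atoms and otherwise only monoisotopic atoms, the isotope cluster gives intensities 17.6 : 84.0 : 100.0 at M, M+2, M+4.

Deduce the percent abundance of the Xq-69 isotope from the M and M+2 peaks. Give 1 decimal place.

If p is the fraction of Xq that is Xq-69, then I(M+2)/I(M) = [C(2,1)·p^1·(1−p)] / p^2 = 2·(1−p)/p = 84.0/17.6 = 4.7727
(1−p)/p = 4.7727/2 = 2.3864  ⇒  p = 1/(1 + 2.3864) = 0.2953
Xq-69: 29.5%, Xq-71: 70.5%.

29.5%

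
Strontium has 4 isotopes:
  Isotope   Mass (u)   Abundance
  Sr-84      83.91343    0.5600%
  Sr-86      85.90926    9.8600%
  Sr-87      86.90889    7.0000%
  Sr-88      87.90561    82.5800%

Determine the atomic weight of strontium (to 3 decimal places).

Weight each isotope mass by its fractional abundance: 0.005600 × 83.91343 + 0.098600 × 85.90926 + 0.070000 × 86.90889 + 0.825800 × 87.90561
= 0.469915 + 8.470653 + 6.083622 + 72.592453 = 87.616643 u

87.617 u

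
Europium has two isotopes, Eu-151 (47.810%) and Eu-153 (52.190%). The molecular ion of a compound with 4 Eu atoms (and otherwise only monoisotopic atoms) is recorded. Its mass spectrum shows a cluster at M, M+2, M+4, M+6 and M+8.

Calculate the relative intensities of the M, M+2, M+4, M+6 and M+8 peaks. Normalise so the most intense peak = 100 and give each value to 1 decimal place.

Each Eu atom is independently Eu-151 (p = 0.47810) or Eu-153 (q = 0.52190); the cluster is the binomial expansion (p + q)^4.
P(M) = 0.47810^4 = 0.052249
P(M+2) = 4 × 0.47810^3 × 0.52190^1 = 0.228141
P(M+4) = 6 × 0.47810^2 × 0.52190^2 = 0.373563
P(M+6) = 4 × 0.47810^1 × 0.52190^3 = 0.271857
P(M+8) = 0.52190^4 = 0.074191
The M+4 peak is largest (0.373563); scaling to 100 gives 14.0 : 61.1 : 100.0 : 72.8 : 19.9.

14.0 : 61.1 : 100.0 : 72.8 : 19.9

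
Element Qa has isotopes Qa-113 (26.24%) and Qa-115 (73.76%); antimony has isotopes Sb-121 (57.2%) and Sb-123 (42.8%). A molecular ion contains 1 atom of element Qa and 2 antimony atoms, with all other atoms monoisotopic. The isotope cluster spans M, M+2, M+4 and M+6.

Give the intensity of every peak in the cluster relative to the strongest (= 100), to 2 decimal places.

20.98 : 90.37 : 100.00 : 33.02

Element Qa pattern (n=1): 0.2624 : 0.7376
Antimony pattern (n=2): 0.327184 : 0.489632 : 0.183184
Convolve the two distributions (both contribute in 2-u steps):
  M: 0.2624×0.327184 = 0.085853
  M+2: 0.2624×0.489632 + 0.7376×0.327184 = 0.369810
  M+4: 0.2624×0.183184 + 0.7376×0.489632 = 0.409220
  M+6: 0.7376×0.183184 = 0.135117
Scale to base peak (0.409220) = 100: 20.98 : 90.37 : 100.00 : 33.02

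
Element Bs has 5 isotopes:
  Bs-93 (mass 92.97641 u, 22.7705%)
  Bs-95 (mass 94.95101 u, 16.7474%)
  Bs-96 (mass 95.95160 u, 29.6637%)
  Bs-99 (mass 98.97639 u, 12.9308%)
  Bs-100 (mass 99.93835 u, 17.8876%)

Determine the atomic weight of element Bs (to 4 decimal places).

Weight each isotope mass by its fractional abundance: 0.227705 × 92.97641 + 0.167474 × 94.95101 + 0.296637 × 95.95160 + 0.129308 × 98.97639 + 0.178876 × 99.93835
= 21.171193 + 15.901825 + 28.462795 + 12.798439 + 17.876572 = 96.210824 u

96.2108 u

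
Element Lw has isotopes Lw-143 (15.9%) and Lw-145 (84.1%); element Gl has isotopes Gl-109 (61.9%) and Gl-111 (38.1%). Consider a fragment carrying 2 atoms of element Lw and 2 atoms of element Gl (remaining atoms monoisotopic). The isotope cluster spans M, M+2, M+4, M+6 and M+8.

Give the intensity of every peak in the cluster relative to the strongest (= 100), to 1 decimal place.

Element Lw pattern (n=2): 0.025281 : 0.267438 : 0.707281
Element Gl pattern (n=2): 0.383161 : 0.471678 : 0.145161
Convolve the two distributions (both contribute in 2-u steps):
  M: 0.025281×0.383161 = 0.009687
  M+2: 0.025281×0.471678 + 0.267438×0.383161 = 0.114396
  M+4: 0.025281×0.145161 + 0.267438×0.471678 + 0.707281×0.383161 = 0.400817
  M+6: 0.267438×0.145161 + 0.707281×0.471678 = 0.372430
  M+8: 0.707281×0.145161 = 0.102670
Scale to base peak (0.400817) = 100: 2.4 : 28.5 : 100.0 : 92.9 : 25.6

2.4 : 28.5 : 100.0 : 92.9 : 25.6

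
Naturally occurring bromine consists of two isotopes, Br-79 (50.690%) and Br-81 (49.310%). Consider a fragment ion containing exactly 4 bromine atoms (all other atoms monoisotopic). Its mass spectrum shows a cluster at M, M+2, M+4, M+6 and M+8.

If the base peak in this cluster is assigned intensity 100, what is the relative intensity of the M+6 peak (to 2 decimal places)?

Term probabilities: M 0.0660, M+2 0.2569, M+4 0.3749, M+6 0.2431, M+8 0.0591. Base peak = M+4.
P(M+4) = C(4,2) × 0.50690^2 × 0.49310^2 = 6 × 0.25694761 × 0.24314761 = 0.374857 (base)
P(M+6) = C(4,3) × 0.50690^1 × 0.49310^3 = 4 × 0.5069 × 0.11989609 = 0.243101
Relative intensity = 0.243101 / 0.374857 × 100 = 64.85

64.85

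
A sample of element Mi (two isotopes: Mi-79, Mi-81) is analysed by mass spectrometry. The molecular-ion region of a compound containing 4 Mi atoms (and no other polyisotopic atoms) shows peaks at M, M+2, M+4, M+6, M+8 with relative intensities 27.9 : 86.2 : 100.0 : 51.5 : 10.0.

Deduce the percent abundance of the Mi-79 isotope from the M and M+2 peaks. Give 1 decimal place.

56.4%

Let p = fractional abundance of Mi-79. I(M+2)/I(M) = [C(4,1)·p^3·(1−p)] / p^4 = 4·(1−p)/p = 86.2/27.9 = 3.0896
(1−p)/p = 3.0896/4 = 0.7724  ⇒  p = 1/(1 + 0.7724) = 0.5642
Mi-79: 56.4%, Mi-81: 43.6%.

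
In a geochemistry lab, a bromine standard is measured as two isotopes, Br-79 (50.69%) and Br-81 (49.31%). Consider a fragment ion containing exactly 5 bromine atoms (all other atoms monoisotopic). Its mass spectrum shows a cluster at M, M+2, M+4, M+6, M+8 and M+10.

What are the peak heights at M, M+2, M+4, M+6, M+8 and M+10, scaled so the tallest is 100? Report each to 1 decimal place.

Each Br atom is independently Br-79 (p = 0.5069) or Br-81 (q = 0.4931); the cluster is the binomial expansion (p + q)^5.
P(M) = 0.5069^5 = 0.033467
P(M+2) = 5 × 0.5069^4 × 0.4931^1 = 0.162777
P(M+4) = 10 × 0.5069^3 × 0.4931^2 = 0.316692
P(M+6) = 10 × 0.5069^2 × 0.4931^3 = 0.308070
P(M+8) = 5 × 0.5069^1 × 0.4931^4 = 0.149842
P(M+10) = 0.4931^5 = 0.029152
The M+4 peak is largest (0.316692); scaling to 100 gives 10.6 : 51.4 : 100.0 : 97.3 : 47.3 : 9.2.

10.6 : 51.4 : 100.0 : 97.3 : 47.3 : 9.2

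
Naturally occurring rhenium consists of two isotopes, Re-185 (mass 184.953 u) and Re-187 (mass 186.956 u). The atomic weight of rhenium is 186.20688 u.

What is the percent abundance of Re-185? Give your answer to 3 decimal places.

37.400%

With x = fraction of Re-185 (so Re-187 is 1 − x):
184.953·x + 186.956·(1 − x) = 186.20688
(184.953 − 186.956)·x = 186.20688 − 186.956
x = -0.74912 / -2.003 = 0.37400 → 37.400% Re-185, 62.600% Re-187.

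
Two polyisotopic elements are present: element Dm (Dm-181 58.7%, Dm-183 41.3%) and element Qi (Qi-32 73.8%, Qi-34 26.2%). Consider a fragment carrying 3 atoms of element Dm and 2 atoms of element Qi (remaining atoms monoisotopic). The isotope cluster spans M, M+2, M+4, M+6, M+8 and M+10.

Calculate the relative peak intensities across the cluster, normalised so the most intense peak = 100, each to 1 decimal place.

32.2 : 90.7 : 100.0 : 53.7 : 14.0 : 1.4

Element Dm pattern (n=3): 0.202262 : 0.42692099 : 0.30037201 : 0.070445
Element Qi pattern (n=2): 0.544644 : 0.386712 : 0.068644
Convolve the two distributions (both contribute in 2-u steps):
  M: 0.202262×0.544644 = 0.110161
  M+2: 0.202262×0.386712 + 0.42692099×0.544644 = 0.310737
  M+4: 0.202262×0.068644 + 0.42692099×0.386712 + 0.30037201×0.544644 = 0.342575
  M+6: 0.42692099×0.068644 + 0.30037201×0.386712 + 0.070445×0.544644 = 0.183830
  M+8: 0.30037201×0.068644 + 0.070445×0.386712 = 0.047861
  M+10: 0.070445×0.068644 = 0.004836
Scale to base peak (0.342575) = 100: 32.2 : 90.7 : 100.0 : 53.7 : 14.0 : 1.4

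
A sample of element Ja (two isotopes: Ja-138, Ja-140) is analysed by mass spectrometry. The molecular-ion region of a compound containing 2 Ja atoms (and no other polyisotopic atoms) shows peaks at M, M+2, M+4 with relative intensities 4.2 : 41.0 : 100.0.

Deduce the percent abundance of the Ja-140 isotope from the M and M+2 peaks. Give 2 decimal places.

83.00%

Write p for the Ja-138 fraction. I(M+2)/I(M) = [C(2,1)·p^1·(1−p)] / p^2 = 2·(1−p)/p = 41.0/4.2 = 9.7619
(1−p)/p = 9.7619/2 = 4.8810  ⇒  p = 1/(1 + 4.8810) = 0.1700
Ja-138: 17.00%, Ja-140: 83.00%.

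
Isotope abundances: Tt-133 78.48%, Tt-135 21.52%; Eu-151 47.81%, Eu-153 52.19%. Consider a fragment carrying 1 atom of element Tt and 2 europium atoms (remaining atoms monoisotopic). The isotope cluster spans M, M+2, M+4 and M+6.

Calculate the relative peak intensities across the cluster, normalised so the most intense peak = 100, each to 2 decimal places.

Element Tt pattern (n=1): 0.7848 : 0.2152
Europium pattern (n=2): 0.22857961 : 0.49904078 : 0.27237961
Convolve the two distributions (both contribute in 2-u steps):
  M: 0.7848×0.22857961 = 0.179389
  M+2: 0.7848×0.49904078 + 0.2152×0.22857961 = 0.440838
  M+4: 0.7848×0.27237961 + 0.2152×0.49904078 = 0.321157
  M+6: 0.2152×0.27237961 = 0.058616
Scale to base peak (0.440838) = 100: 40.69 : 100.00 : 72.85 : 13.30

40.69 : 100.00 : 72.85 : 13.30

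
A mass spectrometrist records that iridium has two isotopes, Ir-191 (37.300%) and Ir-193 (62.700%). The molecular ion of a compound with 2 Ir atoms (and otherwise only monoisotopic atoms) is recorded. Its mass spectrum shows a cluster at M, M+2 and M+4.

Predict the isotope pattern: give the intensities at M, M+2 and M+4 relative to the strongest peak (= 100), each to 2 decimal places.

29.74 : 100.00 : 84.05

The 2 Ir atoms are independent, so intensities follow the terms of (0.37300 + 0.62700)^2.
P(M) = 0.37300^2 = 0.139129
P(M+2) = 2 × 0.37300^1 × 0.62700^1 = 0.467742
P(M+4) = 0.62700^2 = 0.393129
The M+2 peak is largest (0.467742); scaling to 100 gives 29.74 : 100.00 : 84.05.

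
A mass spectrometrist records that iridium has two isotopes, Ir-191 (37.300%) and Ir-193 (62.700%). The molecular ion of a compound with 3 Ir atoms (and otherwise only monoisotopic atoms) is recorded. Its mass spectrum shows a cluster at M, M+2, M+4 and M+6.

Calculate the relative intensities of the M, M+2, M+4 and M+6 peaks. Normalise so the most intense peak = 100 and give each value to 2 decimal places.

11.80 : 59.49 : 100.00 : 56.03

The 3 Ir atoms are independent, so intensities follow the terms of (0.37300 + 0.62700)^3.
P(M) = 0.37300^3 = 0.051895
P(M+2) = 3 × 0.37300^2 × 0.62700^1 = 0.261702
P(M+4) = 3 × 0.37300^1 × 0.62700^2 = 0.439911
P(M+6) = 0.62700^3 = 0.246492
The M+4 peak is largest (0.439911); scaling to 100 gives 11.80 : 59.49 : 100.00 : 56.03.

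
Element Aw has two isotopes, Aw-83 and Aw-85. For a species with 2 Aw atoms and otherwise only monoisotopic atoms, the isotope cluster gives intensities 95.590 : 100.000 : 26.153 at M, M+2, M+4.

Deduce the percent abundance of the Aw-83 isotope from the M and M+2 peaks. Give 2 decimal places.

65.66%

If p is the fraction of Aw that is Aw-83, then I(M+2)/I(M) = [C(2,1)·p^1·(1−p)] / p^2 = 2·(1−p)/p = 100.000/95.590 = 1.0461
(1−p)/p = 1.0461/2 = 0.5231  ⇒  p = 1/(1 + 0.5231) = 0.6566
Aw-83: 65.66%, Aw-85: 34.34%.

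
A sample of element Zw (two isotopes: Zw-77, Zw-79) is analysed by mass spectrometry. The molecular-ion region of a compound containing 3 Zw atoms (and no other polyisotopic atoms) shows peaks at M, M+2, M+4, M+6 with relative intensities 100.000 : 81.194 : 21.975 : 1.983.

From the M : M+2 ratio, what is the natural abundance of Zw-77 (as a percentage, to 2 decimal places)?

78.70%

If p is the fraction of Zw that is Zw-77, then I(M+2)/I(M) = [C(3,1)·p^2·(1−p)] / p^3 = 3·(1−p)/p = 81.194/100.000 = 0.8119
(1−p)/p = 0.8119/3 = 0.2706  ⇒  p = 1/(1 + 0.2706) = 0.7870
Zw-77: 78.70%, Zw-79: 21.30%.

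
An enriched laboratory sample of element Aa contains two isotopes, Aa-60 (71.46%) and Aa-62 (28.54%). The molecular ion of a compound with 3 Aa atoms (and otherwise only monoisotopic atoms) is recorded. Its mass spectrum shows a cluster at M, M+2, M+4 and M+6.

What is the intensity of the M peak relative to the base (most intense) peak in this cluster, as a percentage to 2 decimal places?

Term probabilities: M 0.3649, M+2 0.4372, M+4 0.1746, M+6 0.0232. Base peak = M+2.
P(M+2) = C(3,1) × 0.7146^2 × 0.2854^1 = 3 × 0.51065316 × 0.2854 = 0.437221 (base)
P(M) = C(3,0) × 0.7146^3 × 0.2854^0 = 1 × 0.36491275 × 1.0000 = 0.364913
Relative intensity = 0.364913 / 0.437221 × 100 = 83.46

83.46%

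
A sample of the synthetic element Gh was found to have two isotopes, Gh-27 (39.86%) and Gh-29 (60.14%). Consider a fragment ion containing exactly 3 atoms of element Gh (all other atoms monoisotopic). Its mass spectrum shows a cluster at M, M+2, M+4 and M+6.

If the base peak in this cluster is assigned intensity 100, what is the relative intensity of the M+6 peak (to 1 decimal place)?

Term probabilities: M 0.0633, M+2 0.2867, M+4 0.4325, M+6 0.2175. Base peak = M+4.
P(M+4) = C(3,2) × 0.3986^1 × 0.6014^2 = 3 × 0.3986 × 0.36168196 = 0.432499 (base)
P(M+6) = C(3,3) × 0.3986^0 × 0.6014^3 = 1 × 1.0000 × 0.21751553 = 0.217516
Relative intensity = 0.217516 / 0.432499 × 100 = 50.3

50.3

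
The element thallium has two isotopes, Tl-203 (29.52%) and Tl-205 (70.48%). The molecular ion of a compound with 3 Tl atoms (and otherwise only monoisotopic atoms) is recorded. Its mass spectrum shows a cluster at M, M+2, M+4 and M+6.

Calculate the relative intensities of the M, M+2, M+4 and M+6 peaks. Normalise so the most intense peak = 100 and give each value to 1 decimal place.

Each Tl atom is independently Tl-203 (p = 0.2952) or Tl-205 (q = 0.7048); the cluster is the binomial expansion (p + q)^3.
P(M) = 0.2952^3 = 0.025725
P(M+2) = 3 × 0.2952^2 × 0.7048^1 = 0.184255
P(M+4) = 3 × 0.2952^1 × 0.7048^2 = 0.439916
P(M+6) = 0.7048^3 = 0.350104
The M+4 peak is largest (0.439916); scaling to 100 gives 5.8 : 41.9 : 100.0 : 79.6.

5.8 : 41.9 : 100.0 : 79.6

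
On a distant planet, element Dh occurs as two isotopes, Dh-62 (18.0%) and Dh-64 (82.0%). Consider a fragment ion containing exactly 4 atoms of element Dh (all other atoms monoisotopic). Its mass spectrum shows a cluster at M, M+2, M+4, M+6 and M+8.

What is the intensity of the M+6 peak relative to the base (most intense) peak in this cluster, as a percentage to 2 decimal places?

87.80%

Binomial terms of (0.180 + 0.820)^4: M 0.0010, M+2 0.0191, M+4 0.1307, M+6 0.3970, M+8 0.4521 → M+8 is the base peak.
P(M+8) = C(4,4) × 0.180^0 × 0.820^4 = 1 × 1.0000 × 0.45212176 = 0.452122 (base)
P(M+6) = C(4,3) × 0.180^1 × 0.820^3 = 4 × 0.1800 × 0.551368 = 0.396985
Relative intensity = 0.396985 / 0.452122 × 100 = 87.80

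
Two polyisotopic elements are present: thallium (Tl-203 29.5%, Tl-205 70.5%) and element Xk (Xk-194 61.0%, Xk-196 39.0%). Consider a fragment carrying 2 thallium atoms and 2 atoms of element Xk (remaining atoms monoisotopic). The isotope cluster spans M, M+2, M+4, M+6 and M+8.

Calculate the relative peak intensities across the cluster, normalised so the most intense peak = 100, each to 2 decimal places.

8.18 : 49.53 : 100.00 : 75.68 : 19.09

Thallium pattern (n=2): 0.087025 : 0.41595 : 0.497025
Element Xk pattern (n=2): 0.3721 : 0.4758 : 0.1521
Convolve the two distributions (both contribute in 2-u steps):
  M: 0.087025×0.3721 = 0.032382
  M+2: 0.087025×0.4758 + 0.41595×0.3721 = 0.196181
  M+4: 0.087025×0.1521 + 0.41595×0.4758 + 0.497025×0.3721 = 0.396089
  M+6: 0.41595×0.1521 + 0.497025×0.4758 = 0.299750
  M+8: 0.497025×0.1521 = 0.075598
Scale to base peak (0.396089) = 100: 8.18 : 49.53 : 100.00 : 75.68 : 19.09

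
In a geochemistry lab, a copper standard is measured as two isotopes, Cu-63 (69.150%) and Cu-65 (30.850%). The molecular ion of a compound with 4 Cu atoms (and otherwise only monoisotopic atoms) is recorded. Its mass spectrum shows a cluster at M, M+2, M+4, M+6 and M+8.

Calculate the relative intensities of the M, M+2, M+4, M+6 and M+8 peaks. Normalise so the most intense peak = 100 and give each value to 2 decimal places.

56.04 : 100.00 : 66.92 : 19.90 : 2.22

Expanding (0.69150 + 0.30850)^4:
P(M) = 0.69150^4 = 0.228649
P(M+2) = 4 × 0.69150^3 × 0.30850^1 = 0.408030
P(M+4) = 6 × 0.69150^2 × 0.30850^2 = 0.273052
P(M+6) = 4 × 0.69150^1 × 0.30850^3 = 0.081212
P(M+8) = 0.30850^4 = 0.009058
The M+2 peak is largest (0.408030); scaling to 100 gives 56.04 : 100.00 : 66.92 : 19.90 : 2.22.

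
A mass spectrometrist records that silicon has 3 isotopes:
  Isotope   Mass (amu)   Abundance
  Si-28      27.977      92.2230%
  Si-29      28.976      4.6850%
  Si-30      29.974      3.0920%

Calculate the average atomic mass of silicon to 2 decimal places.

28.09 amu

Ar = Σ fᵢ·mᵢ = 0.922230 × 27.977 + 0.046850 × 28.976 + 0.030920 × 29.974
= 25.8012 + 1.3575 + 0.9268 = 28.0855 amu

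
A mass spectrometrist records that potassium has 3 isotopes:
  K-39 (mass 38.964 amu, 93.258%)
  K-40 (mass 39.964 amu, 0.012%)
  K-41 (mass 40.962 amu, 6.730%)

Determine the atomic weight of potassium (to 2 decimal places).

The abundance-weighted mean is 0.93258 × 38.964 + 0.00012 × 39.964 + 0.06730 × 40.962
= 36.3370 + 0.0048 + 2.7567 = 39.0985 amu

39.10 amu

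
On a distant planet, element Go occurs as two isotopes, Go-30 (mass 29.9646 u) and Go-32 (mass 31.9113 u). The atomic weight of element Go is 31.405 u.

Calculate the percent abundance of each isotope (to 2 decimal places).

Go-30: 26.01%, Go-32: 73.99%

Writing the weighted mean with unknown fraction x of Go-30:
29.9646·x + 31.9113·(1 − x) = 31.405
(29.9646 − 31.9113)·x = 31.405 − 31.9113
x = -0.5063 / -1.9467 = 0.26008 → 26.01% Go-30, 73.99% Go-32.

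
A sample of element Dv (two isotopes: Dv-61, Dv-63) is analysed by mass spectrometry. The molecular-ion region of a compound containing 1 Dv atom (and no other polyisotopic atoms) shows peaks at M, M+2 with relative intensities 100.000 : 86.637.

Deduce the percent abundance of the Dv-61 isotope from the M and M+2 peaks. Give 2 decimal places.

Let p = fractional abundance of Dv-61. I(M+2)/I(M) = [C(1,1)·p^0·(1−p)] / p^1 = 1·(1−p)/p = 86.637/100.000 = 0.8664
(1−p)/p = 0.8664/1 = 0.8664  ⇒  p = 1/(1 + 0.8664) = 0.5358
Dv-61: 53.58%, Dv-63: 46.42%.

53.58%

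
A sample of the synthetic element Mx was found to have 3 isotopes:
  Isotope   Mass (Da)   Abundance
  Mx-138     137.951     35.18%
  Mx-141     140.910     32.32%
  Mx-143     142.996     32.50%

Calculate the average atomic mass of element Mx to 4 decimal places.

140.5470 Da

Average mass = Σ (abundance × isotope mass) = 0.3518 × 137.951 + 0.3232 × 140.910 + 0.3250 × 142.996
= 48.53116 + 45.54211 + 46.47370 = 140.54697 Da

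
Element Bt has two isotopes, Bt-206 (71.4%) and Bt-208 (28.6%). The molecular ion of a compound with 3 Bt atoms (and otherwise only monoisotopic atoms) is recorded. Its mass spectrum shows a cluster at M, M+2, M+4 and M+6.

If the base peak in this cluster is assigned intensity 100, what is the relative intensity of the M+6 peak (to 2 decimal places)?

5.35

(0.714 + 0.286)^3 gives M 0.3640, M+2 0.4374, M+4 0.1752, M+6 0.0234; the largest is M+2.
P(M+2) = C(3,1) × 0.714^2 × 0.286^1 = 3 × 0.509796 × 0.2860 = 0.437405 (base)
P(M+6) = C(3,3) × 0.714^0 × 0.286^3 = 1 × 1.0000 × 0.02339366 = 0.023394
Relative intensity = 0.023394 / 0.437405 × 100 = 5.35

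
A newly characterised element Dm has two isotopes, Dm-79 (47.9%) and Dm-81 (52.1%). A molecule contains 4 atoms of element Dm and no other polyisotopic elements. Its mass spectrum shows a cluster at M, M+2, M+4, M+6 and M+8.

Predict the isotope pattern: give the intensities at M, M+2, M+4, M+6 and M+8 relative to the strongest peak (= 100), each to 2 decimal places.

14.09 : 61.29 : 100.00 : 72.51 : 19.72

Expanding (0.479 + 0.521)^4:
P(M) = 0.479^4 = 0.052643
P(M+2) = 4 × 0.479^3 × 0.521^1 = 0.229036
P(M+4) = 6 × 0.479^2 × 0.521^2 = 0.373678
P(M+6) = 4 × 0.479^1 × 0.521^3 = 0.270962
P(M+8) = 0.521^4 = 0.073680
The M+4 peak is largest (0.373678); scaling to 100 gives 14.09 : 61.29 : 100.00 : 72.51 : 19.72.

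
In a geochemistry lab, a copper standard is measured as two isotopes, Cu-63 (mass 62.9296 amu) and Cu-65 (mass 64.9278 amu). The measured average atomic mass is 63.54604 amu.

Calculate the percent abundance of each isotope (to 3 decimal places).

Cu-63: 69.150%, Cu-65: 30.850%

With x = fraction of Cu-63 (so Cu-65 is 1 − x):
62.9296·x + 64.9278·(1 − x) = 63.54604
(62.9296 − 64.9278)·x = 63.54604 − 64.9278
x = -1.38176 / -1.9982 = 0.69150 → 69.150% Cu-63, 30.850% Cu-65.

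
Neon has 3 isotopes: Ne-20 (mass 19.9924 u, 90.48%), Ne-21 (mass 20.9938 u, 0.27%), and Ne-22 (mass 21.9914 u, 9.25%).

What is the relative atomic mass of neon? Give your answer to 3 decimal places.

Ar = Σ fᵢ·mᵢ = 0.9048 × 19.9924 + 0.0027 × 20.9938 + 0.0925 × 21.9914
= 18.08912 + 0.05668 + 2.03420 = 20.18000 u

20.180 u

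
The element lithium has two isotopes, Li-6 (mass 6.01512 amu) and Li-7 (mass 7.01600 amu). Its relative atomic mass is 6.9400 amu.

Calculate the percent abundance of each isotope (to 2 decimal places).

Li-6: 7.59%, Li-7: 92.41%

Writing the weighted mean with unknown fraction x of Li-6:
6.01512·x + 7.01600·(1 − x) = 6.9400
(6.01512 − 7.01600)·x = 6.9400 − 7.01600
x = -0.07600 / -1.00088 = 0.07593 → 7.59% Li-6, 92.41% Li-7.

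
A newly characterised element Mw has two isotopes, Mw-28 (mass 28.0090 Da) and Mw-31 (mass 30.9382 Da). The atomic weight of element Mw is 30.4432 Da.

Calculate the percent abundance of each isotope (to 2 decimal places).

With x = fraction of Mw-28 (so Mw-31 is 1 − x):
28.0090·x + 30.9382·(1 − x) = 30.4432
(28.0090 − 30.9382)·x = 30.4432 − 30.9382
x = -0.4950 / -2.9292 = 0.16899 → 16.90% Mw-28, 83.10% Mw-31.

Mw-28: 16.90%, Mw-31: 83.10%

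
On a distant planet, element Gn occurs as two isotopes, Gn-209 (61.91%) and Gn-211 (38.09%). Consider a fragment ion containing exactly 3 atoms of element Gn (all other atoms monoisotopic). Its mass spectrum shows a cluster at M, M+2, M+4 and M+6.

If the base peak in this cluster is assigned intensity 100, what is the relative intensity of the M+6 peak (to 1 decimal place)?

(0.6191 + 0.3809)^3 gives M 0.2373, M+2 0.4380, M+4 0.2695, M+6 0.0553; the largest is M+2.
P(M+2) = C(3,1) × 0.6191^2 × 0.3809^1 = 3 × 0.38328481 × 0.3809 = 0.437980 (base)
P(M+6) = C(3,3) × 0.6191^0 × 0.3809^3 = 1 × 1.0000 × 0.0552628 = 0.055263
Relative intensity = 0.055263 / 0.437980 × 100 = 12.6

12.6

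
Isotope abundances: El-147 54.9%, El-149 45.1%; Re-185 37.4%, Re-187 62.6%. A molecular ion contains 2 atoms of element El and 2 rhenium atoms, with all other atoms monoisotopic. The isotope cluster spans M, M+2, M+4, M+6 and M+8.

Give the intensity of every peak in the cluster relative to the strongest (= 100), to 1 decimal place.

11.1 : 55.6 : 100.0 : 76.4 : 21.1

Element El pattern (n=2): 0.301401 : 0.495198 : 0.203401
Rhenium pattern (n=2): 0.139876 : 0.468248 : 0.391876
Convolve the two distributions (both contribute in 2-u steps):
  M: 0.301401×0.139876 = 0.042159
  M+2: 0.301401×0.468248 + 0.495198×0.139876 = 0.210397
  M+4: 0.301401×0.391876 + 0.495198×0.468248 + 0.203401×0.139876 = 0.378438
  M+6: 0.495198×0.391876 + 0.203401×0.468248 = 0.289298
  M+8: 0.203401×0.391876 = 0.079708
Scale to base peak (0.378438) = 100: 11.1 : 55.6 : 100.0 : 76.4 : 21.1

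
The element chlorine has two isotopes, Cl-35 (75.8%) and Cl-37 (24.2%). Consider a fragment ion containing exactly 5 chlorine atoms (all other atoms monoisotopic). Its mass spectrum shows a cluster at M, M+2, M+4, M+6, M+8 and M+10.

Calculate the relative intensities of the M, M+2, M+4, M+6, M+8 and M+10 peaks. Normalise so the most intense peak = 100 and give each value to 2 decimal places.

Expanding (0.758 + 0.242)^5:
P(M) = 0.758^5 = 0.250234
P(M+2) = 5 × 0.758^4 × 0.242^1 = 0.399450
P(M+4) = 10 × 0.758^3 × 0.242^2 = 0.255058
P(M+6) = 10 × 0.758^2 × 0.242^3 = 0.081430
P(M+8) = 5 × 0.758^1 × 0.242^4 = 0.012999
P(M+10) = 0.242^5 = 0.000830
The M+2 peak is largest (0.399450); scaling to 100 gives 62.64 : 100.00 : 63.85 : 20.39 : 3.25 : 0.21.

62.64 : 100.00 : 63.85 : 20.39 : 3.25 : 0.21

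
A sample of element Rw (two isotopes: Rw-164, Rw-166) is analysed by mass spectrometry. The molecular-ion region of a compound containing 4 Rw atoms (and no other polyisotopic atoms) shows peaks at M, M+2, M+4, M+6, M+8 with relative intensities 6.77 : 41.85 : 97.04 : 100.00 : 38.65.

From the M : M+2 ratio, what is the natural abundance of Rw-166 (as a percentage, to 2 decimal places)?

60.71%

If p is the fraction of Rw that is Rw-164, then I(M+2)/I(M) = [C(4,1)·p^3·(1−p)] / p^4 = 4·(1−p)/p = 41.85/6.77 = 6.1817
(1−p)/p = 6.1817/4 = 1.5454  ⇒  p = 1/(1 + 1.5454) = 0.3929
Rw-164: 39.29%, Rw-166: 60.71%.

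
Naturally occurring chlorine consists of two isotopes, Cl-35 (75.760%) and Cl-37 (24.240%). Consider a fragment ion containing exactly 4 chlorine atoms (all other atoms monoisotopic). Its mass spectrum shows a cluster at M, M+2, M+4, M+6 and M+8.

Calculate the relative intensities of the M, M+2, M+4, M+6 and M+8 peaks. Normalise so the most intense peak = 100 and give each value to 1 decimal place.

78.1 : 100.0 : 48.0 : 10.2 : 0.8

Expanding (0.75760 + 0.24240)^4:
P(M) = 0.75760^4 = 0.329428
P(M+2) = 4 × 0.75760^3 × 0.24240^1 = 0.421612
P(M+4) = 6 × 0.75760^2 × 0.24240^2 = 0.202347
P(M+6) = 4 × 0.75760^1 × 0.24240^3 = 0.043162
P(M+8) = 0.24240^4 = 0.003452
The M+2 peak is largest (0.421612); scaling to 100 gives 78.1 : 100.0 : 48.0 : 10.2 : 0.8.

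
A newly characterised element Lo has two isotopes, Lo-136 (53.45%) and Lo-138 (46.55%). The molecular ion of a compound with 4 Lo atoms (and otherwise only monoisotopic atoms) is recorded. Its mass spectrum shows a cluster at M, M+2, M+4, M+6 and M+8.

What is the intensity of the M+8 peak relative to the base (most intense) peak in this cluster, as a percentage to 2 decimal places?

(0.5345 + 0.4655)^4 gives M 0.0816, M+2 0.2843, M+4 0.3714, M+6 0.2157, M+8 0.0470; the largest is M+4.
P(M+4) = C(4,2) × 0.5345^2 × 0.4655^2 = 6 × 0.28569025 × 0.21669025 = 0.371438 (base)
P(M+8) = C(4,4) × 0.5345^0 × 0.4655^4 = 1 × 1.0000 × 0.04695466 = 0.046955
Relative intensity = 0.046955 / 0.371438 × 100 = 12.64

12.64%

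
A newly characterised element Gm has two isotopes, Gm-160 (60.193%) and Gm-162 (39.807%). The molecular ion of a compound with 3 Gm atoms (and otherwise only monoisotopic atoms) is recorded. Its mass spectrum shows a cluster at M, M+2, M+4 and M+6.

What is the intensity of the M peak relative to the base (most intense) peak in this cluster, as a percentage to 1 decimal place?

50.4%

Term probabilities: M 0.2181, M+2 0.4327, M+4 0.2861, M+6 0.0631. Base peak = M+2.
P(M+2) = C(3,1) × 0.60193^2 × 0.39807^1 = 3 × 0.36231972 × 0.39807 = 0.432686 (base)
P(M) = C(3,0) × 0.60193^3 × 0.39807^0 = 1 × 0.21809111 × 1.0000 = 0.218091
Relative intensity = 0.218091 / 0.432686 × 100 = 50.4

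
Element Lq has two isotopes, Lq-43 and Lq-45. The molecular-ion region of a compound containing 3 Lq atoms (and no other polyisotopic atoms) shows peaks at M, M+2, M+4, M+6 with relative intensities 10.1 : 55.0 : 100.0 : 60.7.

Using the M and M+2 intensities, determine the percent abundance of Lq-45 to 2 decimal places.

64.48%

If p is the fraction of Lq that is Lq-43, then I(M+2)/I(M) = [C(3,1)·p^2·(1−p)] / p^3 = 3·(1−p)/p = 55.0/10.1 = 5.4455
(1−p)/p = 5.4455/3 = 1.8152  ⇒  p = 1/(1 + 1.8152) = 0.3552
Lq-43: 35.52%, Lq-45: 64.48%.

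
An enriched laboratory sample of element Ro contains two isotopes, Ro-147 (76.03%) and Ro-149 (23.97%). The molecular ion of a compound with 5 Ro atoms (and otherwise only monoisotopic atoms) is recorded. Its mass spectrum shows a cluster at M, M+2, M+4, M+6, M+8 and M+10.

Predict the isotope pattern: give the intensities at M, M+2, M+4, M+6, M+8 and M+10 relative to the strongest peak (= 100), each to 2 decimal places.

Expanding (0.7603 + 0.2397)^5:
P(M) = 0.7603^5 = 0.254053
P(M+2) = 5 × 0.7603^4 × 0.2397^1 = 0.400477
P(M+4) = 10 × 0.7603^3 × 0.2397^2 = 0.252517
P(M+6) = 10 × 0.7603^2 × 0.2397^3 = 0.079611
P(M+8) = 5 × 0.7603^1 × 0.2397^4 = 0.012550
P(M+10) = 0.2397^5 = 0.000791
The M+2 peak is largest (0.400477); scaling to 100 gives 63.44 : 100.00 : 63.05 : 19.88 : 3.13 : 0.20.

63.44 : 100.00 : 63.05 : 19.88 : 3.13 : 0.20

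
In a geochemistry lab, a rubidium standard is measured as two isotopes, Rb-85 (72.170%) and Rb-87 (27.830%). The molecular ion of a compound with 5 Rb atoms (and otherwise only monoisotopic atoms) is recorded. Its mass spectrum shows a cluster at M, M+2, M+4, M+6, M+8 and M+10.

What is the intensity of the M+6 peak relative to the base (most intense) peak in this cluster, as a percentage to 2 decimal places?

Binomial terms of (0.72170 + 0.27830)^5: M 0.1958, M+2 0.3775, M+4 0.2911, M+6 0.1123, M+8 0.0216, M+10 0.0017 → M+2 is the base peak.
P(M+2) = C(5,1) × 0.72170^4 × 0.27830^1 = 5 × 0.27128565 × 0.2783 = 0.377494 (base)
P(M+6) = C(5,3) × 0.72170^2 × 0.27830^3 = 10 × 0.52085089 × 0.02155458 = 0.112267
Relative intensity = 0.112267 / 0.377494 × 100 = 29.74

29.74%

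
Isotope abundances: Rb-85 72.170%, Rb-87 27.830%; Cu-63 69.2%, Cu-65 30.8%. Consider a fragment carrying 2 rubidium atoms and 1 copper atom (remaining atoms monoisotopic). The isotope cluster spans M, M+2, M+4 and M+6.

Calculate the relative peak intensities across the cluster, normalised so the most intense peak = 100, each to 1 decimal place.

Rubidium pattern (n=2): 0.52085089 : 0.40169822 : 0.07745089
Copper pattern (n=1): 0.6920 : 0.3080
Convolve the two distributions (both contribute in 2-u steps):
  M: 0.52085089×0.6920 = 0.360429
  M+2: 0.52085089×0.3080 + 0.40169822×0.6920 = 0.438397
  M+4: 0.40169822×0.3080 + 0.07745089×0.6920 = 0.177319
  M+6: 0.07745089×0.3080 = 0.023855
Scale to base peak (0.438397) = 100: 82.2 : 100.0 : 40.4 : 5.4

82.2 : 100.0 : 40.4 : 5.4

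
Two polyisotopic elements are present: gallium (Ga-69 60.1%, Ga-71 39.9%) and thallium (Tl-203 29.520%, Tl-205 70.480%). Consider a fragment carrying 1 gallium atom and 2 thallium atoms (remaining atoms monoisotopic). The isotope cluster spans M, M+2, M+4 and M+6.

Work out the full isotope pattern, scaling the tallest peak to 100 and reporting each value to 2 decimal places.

Gallium pattern (n=1): 0.6010 : 0.3990
Thallium pattern (n=2): 0.08714304 : 0.41611392 : 0.49674304
Convolve the two distributions (both contribute in 2-u steps):
  M: 0.6010×0.08714304 = 0.052373
  M+2: 0.6010×0.41611392 + 0.3990×0.08714304 = 0.284855
  M+4: 0.6010×0.49674304 + 0.3990×0.41611392 = 0.464572
  M+6: 0.3990×0.49674304 = 0.198200
Scale to base peak (0.464572) = 100: 11.27 : 61.32 : 100.00 : 42.66

11.27 : 61.32 : 100.00 : 42.66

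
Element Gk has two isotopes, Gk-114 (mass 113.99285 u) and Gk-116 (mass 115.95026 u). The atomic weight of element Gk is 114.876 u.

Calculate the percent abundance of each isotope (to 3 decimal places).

Gk-114: 54.882%, Gk-116: 45.118%

With x = fraction of Gk-114 (so Gk-116 is 1 − x):
113.99285·x + 115.95026·(1 − x) = 114.876
(113.99285 − 115.95026)·x = 114.876 − 115.95026
x = -1.07426 / -1.95741 = 0.54882 → 54.882% Gk-114, 45.118% Gk-116.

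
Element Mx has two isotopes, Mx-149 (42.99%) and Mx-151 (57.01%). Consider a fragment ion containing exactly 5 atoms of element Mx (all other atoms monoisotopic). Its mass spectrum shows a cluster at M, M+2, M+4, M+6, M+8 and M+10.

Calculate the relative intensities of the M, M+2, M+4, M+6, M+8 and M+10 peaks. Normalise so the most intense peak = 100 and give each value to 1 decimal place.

Each Mx atom is independently Mx-149 (p = 0.4299) or Mx-151 (q = 0.5701); the cluster is the binomial expansion (p + q)^5.
P(M) = 0.4299^5 = 0.014684
P(M+2) = 5 × 0.4299^4 × 0.5701^1 = 0.097362
P(M+4) = 10 × 0.4299^3 × 0.5701^2 = 0.258229
P(M+6) = 10 × 0.4299^2 × 0.5701^3 = 0.342443
P(M+8) = 5 × 0.4299^1 × 0.5701^4 = 0.227061
P(M+10) = 0.5701^5 = 0.060222
The M+6 peak is largest (0.342443); scaling to 100 gives 4.3 : 28.4 : 75.4 : 100.0 : 66.3 : 17.6.

4.3 : 28.4 : 75.4 : 100.0 : 66.3 : 17.6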